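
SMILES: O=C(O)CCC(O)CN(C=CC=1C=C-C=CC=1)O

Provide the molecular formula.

Heavy atoms from the SMILES: 13 C, 1 N, 4 O.
Implicit hydrogens by atom environment:
  5 × C (aromatic): 1 H each → 5
  3 × C: 2 H each → 6
  3 × C: 1 H each → 3
  3 × O: 1 H each → 3
  1 × C: no H
  1 × C (aromatic): no H
  1 × N: no H
  1 × O: no H
  Total hydrogens = 17.
Molecular formula: C13H17NO4

C13H17NO4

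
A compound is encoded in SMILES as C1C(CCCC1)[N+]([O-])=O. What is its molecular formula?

C6H11NO2

Heavy atoms from the SMILES: 6 C, 1 N, 2 O.
Implicit hydrogens by atom environment:
  5 × C: 2 H each → 10
  1 × C: 1 H
  1 × N (charge +1): no H
  1 × O: no H
  1 × O (charge -1): no H
  Total hydrogens = 11.
Molecular formula: C6H11NO2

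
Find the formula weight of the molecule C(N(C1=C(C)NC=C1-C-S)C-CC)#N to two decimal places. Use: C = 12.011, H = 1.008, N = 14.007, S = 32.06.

209.31

Molecular formula: C10H15N3S.
M = 10×12.011 + 15×1.008 + 3×14.007 + 1×32.06 = 209.31 g/mol.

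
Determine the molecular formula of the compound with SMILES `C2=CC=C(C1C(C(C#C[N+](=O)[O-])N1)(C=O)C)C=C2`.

Heavy atoms from the SMILES: 13 C, 2 N, 3 O.
Implicit hydrogens by atom environment:
  5 × C (aromatic): 1 H each → 5
  3 × C: 1 H each → 3
  3 × C: no H
  2 × O: no H
  1 × C: 3 H
  1 × C (aromatic): no H
  1 × N: 1 H
  1 × N (charge +1): no H
  1 × O (charge -1): no H
  Total hydrogens = 12.
Molecular formula: C13H12N2O3

C13H12N2O3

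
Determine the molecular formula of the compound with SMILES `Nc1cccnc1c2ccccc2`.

Heavy atoms from the SMILES: 11 C, 2 N.
Implicit hydrogens by atom environment:
  8 × C (aromatic): 1 H each → 8
  3 × C (aromatic): no H
  1 × N: 2 H
  1 × N (aromatic): no H
  Total hydrogens = 10.
Molecular formula: C11H10N2

C11H10N2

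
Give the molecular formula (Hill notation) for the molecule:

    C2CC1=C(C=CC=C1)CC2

C10H12

Heavy atoms from the SMILES: 10 C.
Implicit hydrogens by atom environment:
  4 × C: 2 H each → 8
  4 × C (aromatic): 1 H each → 4
  2 × C (aromatic): no H
  Total hydrogens = 12.
Molecular formula: C10H12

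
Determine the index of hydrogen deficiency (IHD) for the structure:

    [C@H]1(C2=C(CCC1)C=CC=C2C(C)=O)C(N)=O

7

Molecular formula from the SMILES: C13H15NO2.
DoU = (2C + 2 + N − H − X)/2 = (2·13 + 2 + 1 − 15 − 0)/2 = 14/2 = 7.
(Structurally: 2 ring(s) + 5 π bond(s) = 7.)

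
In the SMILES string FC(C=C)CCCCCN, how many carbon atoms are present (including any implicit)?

8

The symbol for carbon appears 8 times in the SMILES.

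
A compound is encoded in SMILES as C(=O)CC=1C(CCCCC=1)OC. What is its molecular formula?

C10H16O2

Heavy atoms from the SMILES: 10 C, 2 O.
Implicit hydrogens by atom environment:
  5 × C: 2 H each → 10
  3 × C: 1 H each → 3
  2 × O: no H
  1 × C: 3 H
  1 × C: no H
  Total hydrogens = 16.
Molecular formula: C10H16O2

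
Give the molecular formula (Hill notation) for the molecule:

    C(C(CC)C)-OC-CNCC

Heavy atoms from the SMILES: 9 C, 1 N, 1 O.
Implicit hydrogens by atom environment:
  5 × C: 2 H each → 10
  3 × C: 3 H each → 9
  1 × C: 1 H
  1 × N: 1 H
  1 × O: no H
  Total hydrogens = 21.
Molecular formula: C9H21NO

C9H21NO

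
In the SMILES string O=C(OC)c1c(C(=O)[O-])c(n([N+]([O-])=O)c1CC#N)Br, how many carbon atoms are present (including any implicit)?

9

The symbol for carbon appears 9 times in the SMILES. Lowercase c denotes aromatic carbon and counts toward C.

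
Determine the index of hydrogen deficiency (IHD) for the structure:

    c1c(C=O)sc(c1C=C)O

Molecular formula from the SMILES: C7H6O2S.
DoU = (2C + 2 + N − H − X)/2 = (2·7 + 2 + 0 − 6 − 0)/2 = 10/2 = 5.
(Structurally: 1 ring(s) + 4 π bond(s) = 5.)

5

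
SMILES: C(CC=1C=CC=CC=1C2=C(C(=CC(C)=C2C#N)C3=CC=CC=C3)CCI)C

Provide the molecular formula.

Heavy atoms from the SMILES: 25 C, 1 I, 1 N.
Implicit hydrogens by atom environment:
  10 × C (aromatic): 1 H each → 10
  8 × C (aromatic): no H
  4 × C: 2 H each → 8
  2 × C: 3 H each → 6
  1 × C: no H
  1 × I: no H
  1 × N: no H
  Total hydrogens = 24.
Molecular formula: C25H24IN

C25H24IN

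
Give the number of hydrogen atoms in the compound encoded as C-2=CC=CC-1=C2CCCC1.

12

Hydrogens are implicit in SMILES; fill each atom to its normal valence:
  4 × C: 2 H each → 8
  4 × C (aromatic): 1 H each → 4
  2 × C (aromatic): no H
  Total hydrogens = 12.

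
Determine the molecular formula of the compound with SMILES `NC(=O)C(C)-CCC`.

C6H13NO

Heavy atoms from the SMILES: 6 C, 1 N, 1 O.
Implicit hydrogens by atom environment:
  2 × C: 3 H each → 6
  2 × C: 2 H each → 4
  1 × C: 1 H
  1 × C: no H
  1 × N: 2 H
  1 × O: no H
  Total hydrogens = 13.
Molecular formula: C6H13NO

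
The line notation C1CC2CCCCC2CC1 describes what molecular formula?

Heavy atoms from the SMILES: 10 C.
Implicit hydrogens by atom environment:
  8 × C: 2 H each → 16
  2 × C: 1 H each → 2
  Total hydrogens = 18.
Molecular formula: C10H18

C10H18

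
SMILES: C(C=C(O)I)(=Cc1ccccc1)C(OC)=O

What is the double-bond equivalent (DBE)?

7

Molecular formula from the SMILES: C12H11IO3.
DoU = (2C + 2 + N − H − X)/2 = (2·12 + 2 + 0 − 11 − 1)/2 = 14/2 = 7.
(Structurally: 1 ring(s) + 6 π bond(s) = 7.)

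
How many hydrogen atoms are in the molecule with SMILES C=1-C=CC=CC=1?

Hydrogens are implicit in SMILES; fill each atom to its normal valence:
  6 × C (aromatic): 1 H each → 6
  Total hydrogens = 6.

6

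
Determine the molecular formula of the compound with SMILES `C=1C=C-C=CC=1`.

Heavy atoms from the SMILES: 6 C.
Implicit hydrogens by atom environment:
  6 × C (aromatic): 1 H each → 6
  Total hydrogens = 6.
Molecular formula: C6H6

C6H6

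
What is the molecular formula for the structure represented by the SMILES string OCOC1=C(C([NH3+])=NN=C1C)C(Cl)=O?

C7H9ClN3O3+

Heavy atoms from the SMILES: 7 C, 1 Cl, 3 N, 3 O.
Implicit hydrogens by atom environment:
  4 × C (aromatic): no H
  2 × N (aromatic): no H
  2 × O: no H
  1 × C: 3 H
  1 × C: 2 H
  1 × C: no H
  1 × Cl: no H
  1 × N (charge +1): 3 H
  1 × O: 1 H
  Total hydrogens = 9.
Net charge +1.
Molecular formula: C7H9ClN3O3+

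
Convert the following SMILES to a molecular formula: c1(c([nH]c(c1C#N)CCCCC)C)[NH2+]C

Heavy atoms from the SMILES: 12 C, 3 N.
Implicit hydrogens by atom environment:
  4 × C: 2 H each → 8
  4 × C (aromatic): no H
  3 × C: 3 H each → 9
  1 × C: no H
  1 × N (charge +1): 2 H
  1 × N (aromatic): 1 H
  1 × N: no H
  Total hydrogens = 20.
Net charge +1.
Molecular formula: C12H20N3+

C12H20N3+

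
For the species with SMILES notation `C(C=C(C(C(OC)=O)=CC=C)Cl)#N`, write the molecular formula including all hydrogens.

Heavy atoms from the SMILES: 9 C, 1 Cl, 1 N, 2 O.
Implicit hydrogens by atom environment:
  4 × C: no H
  3 × C: 1 H each → 3
  2 × O: no H
  1 × C: 3 H
  1 × C: 2 H
  1 × Cl: no H
  1 × N: no H
  Total hydrogens = 8.
Molecular formula: C9H8ClNO2

C9H8ClNO2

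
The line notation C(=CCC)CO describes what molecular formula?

Heavy atoms from the SMILES: 5 C, 1 O.
Implicit hydrogens by atom environment:
  2 × C: 2 H each → 4
  2 × C: 1 H each → 2
  1 × C: 3 H
  1 × O: 1 H
  Total hydrogens = 10.
Molecular formula: C5H10O

C5H10O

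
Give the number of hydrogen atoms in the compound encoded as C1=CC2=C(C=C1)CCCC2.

Hydrogens are implicit in SMILES; fill each atom to its normal valence:
  4 × C: 2 H each → 8
  4 × C (aromatic): 1 H each → 4
  2 × C (aromatic): no H
  Total hydrogens = 12.

12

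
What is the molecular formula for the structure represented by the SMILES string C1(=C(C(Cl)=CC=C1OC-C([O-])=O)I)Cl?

C8H4Cl2IO3-

Heavy atoms from the SMILES: 8 C, 2 Cl, 1 I, 3 O.
Implicit hydrogens by atom environment:
  4 × C (aromatic): no H
  2 × C (aromatic): 1 H each → 2
  2 × Cl: no H
  2 × O: no H
  1 × C: 2 H
  1 × C: no H
  1 × I: no H
  1 × O (charge -1): no H
  Total hydrogens = 4.
Net charge -1.
Molecular formula: C8H4Cl2IO3-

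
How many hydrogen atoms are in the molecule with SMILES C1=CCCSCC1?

10

Hydrogens are implicit in SMILES; fill each atom to its normal valence:
  4 × C: 2 H each → 8
  2 × C: 1 H each → 2
  1 × S: no H
  Total hydrogens = 10.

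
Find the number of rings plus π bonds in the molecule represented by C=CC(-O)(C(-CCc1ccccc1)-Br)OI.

5

Molecular formula from the SMILES: C12H14BrIO2.
DoU = (2C + 2 + N − H − X)/2 = (2·12 + 2 + 0 − 14 − 2)/2 = 10/2 = 5.
(Structurally: 1 ring(s) + 4 π bond(s) = 5.)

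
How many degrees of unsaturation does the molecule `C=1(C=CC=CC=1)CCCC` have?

4

Molecular formula from the SMILES: C10H14.
DoU = (2C + 2 + N − H − X)/2 = (2·10 + 2 + 0 − 14 − 0)/2 = 8/2 = 4.
(Structurally: 1 ring(s) + 3 π bond(s) = 4.)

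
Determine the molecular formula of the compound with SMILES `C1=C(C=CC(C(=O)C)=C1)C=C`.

C10H10O

Heavy atoms from the SMILES: 10 C, 1 O.
Implicit hydrogens by atom environment:
  4 × C (aromatic): 1 H each → 4
  2 × C (aromatic): no H
  1 × C: 3 H
  1 × C: 2 H
  1 × C: 1 H
  1 × C: no H
  1 × O: no H
  Total hydrogens = 10.
Molecular formula: C10H10O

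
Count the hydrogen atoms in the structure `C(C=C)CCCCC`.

16

Hydrogens are implicit in SMILES; fill each atom to its normal valence:
  6 × C: 2 H each → 12
  1 × C: 3 H
  1 × C: 1 H
  Total hydrogens = 16.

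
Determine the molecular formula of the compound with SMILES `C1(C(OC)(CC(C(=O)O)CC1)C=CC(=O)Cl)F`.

Heavy atoms from the SMILES: 11 C, 1 Cl, 1 F, 4 O.
Implicit hydrogens by atom environment:
  4 × C: 1 H each → 4
  3 × C: 2 H each → 6
  3 × C: no H
  3 × O: no H
  1 × C: 3 H
  1 × Cl: no H
  1 × F: no H
  1 × O: 1 H
  Total hydrogens = 14.
Molecular formula: C11H14ClFO4

C11H14ClFO4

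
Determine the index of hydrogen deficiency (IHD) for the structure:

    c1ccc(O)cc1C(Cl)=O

5

Molecular formula from the SMILES: C7H5ClO2.
DoU = (2C + 2 + N − H − X)/2 = (2·7 + 2 + 0 − 5 − 1)/2 = 10/2 = 5.
(Structurally: 1 ring(s) + 4 π bond(s) = 5.)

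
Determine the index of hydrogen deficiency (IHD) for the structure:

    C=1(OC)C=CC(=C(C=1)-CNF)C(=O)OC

Molecular formula from the SMILES: C10H12FNO3.
DoU = (2C + 2 + N − H − X)/2 = (2·10 + 2 + 1 − 12 − 1)/2 = 10/2 = 5.
(Structurally: 1 ring(s) + 4 π bond(s) = 5.)

5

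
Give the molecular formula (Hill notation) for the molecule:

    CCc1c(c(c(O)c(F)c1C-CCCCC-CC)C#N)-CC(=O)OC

C20H28FNO3

Heavy atoms from the SMILES: 20 C, 1 F, 1 N, 3 O.
Implicit hydrogens by atom environment:
  9 × C: 2 H each → 18
  6 × C (aromatic): no H
  3 × C: 3 H each → 9
  2 × C: no H
  2 × O: no H
  1 × F: no H
  1 × N: no H
  1 × O: 1 H
  Total hydrogens = 28.
Molecular formula: C20H28FNO3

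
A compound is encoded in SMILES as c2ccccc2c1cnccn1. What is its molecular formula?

Heavy atoms from the SMILES: 10 C, 2 N.
Implicit hydrogens by atom environment:
  8 × C (aromatic): 1 H each → 8
  2 × C (aromatic): no H
  2 × N (aromatic): no H
  Total hydrogens = 8.
Molecular formula: C10H8N2

C10H8N2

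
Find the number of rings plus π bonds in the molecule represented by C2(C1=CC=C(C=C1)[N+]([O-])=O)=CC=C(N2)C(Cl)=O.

9

Molecular formula from the SMILES: C11H7ClN2O3.
DoU = (2C + 2 + N − H − X)/2 = (2·11 + 2 + 2 − 7 − 1)/2 = 18/2 = 9.
(Structurally: 2 ring(s) + 7 π bond(s) = 9.)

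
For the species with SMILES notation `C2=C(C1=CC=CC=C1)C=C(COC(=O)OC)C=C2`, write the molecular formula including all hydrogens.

C15H14O3

Heavy atoms from the SMILES: 15 C, 3 O.
Implicit hydrogens by atom environment:
  9 × C (aromatic): 1 H each → 9
  3 × C (aromatic): no H
  3 × O: no H
  1 × C: 3 H
  1 × C: 2 H
  1 × C: no H
  Total hydrogens = 14.
Molecular formula: C15H14O3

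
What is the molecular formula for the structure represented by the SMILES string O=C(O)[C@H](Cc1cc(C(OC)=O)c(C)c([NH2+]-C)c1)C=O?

Heavy atoms from the SMILES: 14 C, 1 N, 5 O.
Implicit hydrogens by atom environment:
  4 × C (aromatic): no H
  4 × O: no H
  3 × C: 3 H each → 9
  2 × C (aromatic): 1 H each → 2
  2 × C: 1 H each → 2
  2 × C: no H
  1 × C: 2 H
  1 × N (charge +1): 2 H
  1 × O: 1 H
  Total hydrogens = 18.
Net charge +1.
Molecular formula: C14H18NO5+

C14H18NO5+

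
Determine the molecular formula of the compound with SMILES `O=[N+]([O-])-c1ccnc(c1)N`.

C5H5N3O2

Heavy atoms from the SMILES: 5 C, 3 N, 2 O.
Implicit hydrogens by atom environment:
  3 × C (aromatic): 1 H each → 3
  2 × C (aromatic): no H
  1 × N: 2 H
  1 × N (aromatic): no H
  1 × N (charge +1): no H
  1 × O: no H
  1 × O (charge -1): no H
  Total hydrogens = 5.
Molecular formula: C5H5N3O2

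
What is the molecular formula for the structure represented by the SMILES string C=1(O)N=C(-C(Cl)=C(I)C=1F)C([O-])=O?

C6HClFINO3-

Heavy atoms from the SMILES: 6 C, 1 Cl, 1 F, 1 I, 1 N, 3 O.
Implicit hydrogens by atom environment:
  5 × C (aromatic): no H
  1 × C: no H
  1 × Cl: no H
  1 × F: no H
  1 × I: no H
  1 × N (aromatic): no H
  1 × O: 1 H
  1 × O: no H
  1 × O (charge -1): no H
  Total hydrogens = 1.
Net charge -1.
Molecular formula: C6HClFINO3-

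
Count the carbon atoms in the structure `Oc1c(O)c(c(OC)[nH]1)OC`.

6

The symbol for carbon appears 6 times in the SMILES. Lowercase c denotes aromatic carbon and counts toward C.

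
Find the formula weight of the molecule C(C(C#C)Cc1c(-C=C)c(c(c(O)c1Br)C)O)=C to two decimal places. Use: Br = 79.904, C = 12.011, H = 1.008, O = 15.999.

Molecular formula: C15H15BrO2.
M = 1×79.904 + 15×12.011 + 15×1.008 + 2×15.999 = 307.19 g/mol.

307.19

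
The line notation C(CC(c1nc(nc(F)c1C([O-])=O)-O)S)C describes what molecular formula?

Heavy atoms from the SMILES: 9 C, 1 F, 2 N, 3 O, 1 S.
Implicit hydrogens by atom environment:
  4 × C (aromatic): no H
  2 × C: 2 H each → 4
  2 × N (aromatic): no H
  1 × C: 3 H
  1 × C: 1 H
  1 × C: no H
  1 × F: no H
  1 × O: 1 H
  1 × O: no H
  1 × O (charge -1): no H
  1 × S: 1 H
  Total hydrogens = 10.
Net charge -1.
Molecular formula: C9H10FN2O3S-

C9H10FN2O3S-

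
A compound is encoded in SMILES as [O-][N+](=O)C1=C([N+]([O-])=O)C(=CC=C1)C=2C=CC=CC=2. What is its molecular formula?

C12H8N2O4

Heavy atoms from the SMILES: 12 C, 2 N, 4 O.
Implicit hydrogens by atom environment:
  8 × C (aromatic): 1 H each → 8
  4 × C (aromatic): no H
  2 × N (charge +1): no H
  2 × O: no H
  2 × O (charge -1): no H
  Total hydrogens = 8.
Molecular formula: C12H8N2O4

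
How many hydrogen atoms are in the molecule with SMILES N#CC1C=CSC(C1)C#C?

7

Hydrogens are implicit in SMILES; fill each atom to its normal valence:
  5 × C: 1 H each → 5
  2 × C: no H
  1 × C: 2 H
  1 × N: no H
  1 × S: no H
  Total hydrogens = 7.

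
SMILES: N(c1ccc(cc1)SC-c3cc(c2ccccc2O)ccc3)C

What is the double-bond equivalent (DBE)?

Molecular formula from the SMILES: C20H19NOS.
DoU = (2C + 2 + N − H − X)/2 = (2·20 + 2 + 1 − 19 − 0)/2 = 24/2 = 12.
(Structurally: 3 ring(s) + 9 π bond(s) = 12.)

12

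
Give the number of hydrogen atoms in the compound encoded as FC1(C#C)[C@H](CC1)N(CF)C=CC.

Hydrogens are implicit in SMILES; fill each atom to its normal valence:
  4 × C: 1 H each → 4
  3 × C: 2 H each → 6
  2 × C: no H
  2 × F: no H
  1 × C: 3 H
  1 × N: no H
  Total hydrogens = 13.

13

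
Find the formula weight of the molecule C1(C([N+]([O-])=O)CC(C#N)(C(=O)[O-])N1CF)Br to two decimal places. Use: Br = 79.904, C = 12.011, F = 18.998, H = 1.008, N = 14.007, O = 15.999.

Molecular formula: C7H6BrFN3O4-.
M = 1×79.904 + 7×12.011 + 1×18.998 + 6×1.008 + 3×14.007 + 4×15.999 = 295.04 g/mol.

295.04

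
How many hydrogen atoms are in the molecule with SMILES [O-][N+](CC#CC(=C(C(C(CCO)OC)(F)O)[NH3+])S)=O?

Hydrogens are implicit in SMILES; fill each atom to its normal valence:
  5 × C: no H
  3 × C: 2 H each → 6
  2 × O: 1 H each → 2
  2 × O: no H
  1 × C: 3 H
  1 × C: 1 H
  1 × F: no H
  1 × N (charge +1): 3 H
  1 × N (charge +1): no H
  1 × O (charge -1): no H
  1 × S: 1 H
  Total hydrogens = 16.

16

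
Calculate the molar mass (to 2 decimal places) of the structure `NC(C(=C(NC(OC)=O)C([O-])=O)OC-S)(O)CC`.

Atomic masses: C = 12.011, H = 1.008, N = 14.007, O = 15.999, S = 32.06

Molecular formula: C9H15N2O6S-.
M = 9×12.011 + 15×1.008 + 2×14.007 + 6×15.999 + 1×32.06 = 279.29 g/mol.

279.29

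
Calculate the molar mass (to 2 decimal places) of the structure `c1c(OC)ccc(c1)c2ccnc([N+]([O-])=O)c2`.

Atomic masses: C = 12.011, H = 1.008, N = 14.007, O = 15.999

Molecular formula: C12H10N2O3.
M = 12×12.011 + 10×1.008 + 2×14.007 + 3×15.999 = 230.22 g/mol.

230.22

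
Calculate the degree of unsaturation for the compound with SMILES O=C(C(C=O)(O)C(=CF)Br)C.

3

Molecular formula from the SMILES: C6H6BrFO3.
DoU = (2C + 2 + N − H − X)/2 = (2·6 + 2 + 0 − 6 − 2)/2 = 6/2 = 3.
(Structurally: 0 ring(s) + 3 π bond(s) = 3.)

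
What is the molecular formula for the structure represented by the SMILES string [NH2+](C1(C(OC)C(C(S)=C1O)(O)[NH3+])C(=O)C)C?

[C9H18N2O4S]2+

Heavy atoms from the SMILES: 9 C, 2 N, 4 O, 1 S.
Implicit hydrogens by atom environment:
  5 × C: no H
  3 × C: 3 H each → 9
  2 × O: 1 H each → 2
  2 × O: no H
  1 × C: 1 H
  1 × N (charge +1): 3 H
  1 × N (charge +1): 2 H
  1 × S: 1 H
  Total hydrogens = 18.
Net charge +2.
Molecular formula: [C9H18N2O4S]2+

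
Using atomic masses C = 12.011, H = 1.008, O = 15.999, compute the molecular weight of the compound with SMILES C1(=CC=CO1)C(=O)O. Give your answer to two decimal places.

112.08

Molecular formula: C5H4O3.
M = 5×12.011 + 4×1.008 + 3×15.999 = 112.08 g/mol.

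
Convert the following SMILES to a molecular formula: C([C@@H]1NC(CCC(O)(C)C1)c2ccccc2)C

Heavy atoms from the SMILES: 15 C, 1 N, 1 O.
Implicit hydrogens by atom environment:
  5 × C (aromatic): 1 H each → 5
  4 × C: 2 H each → 8
  2 × C: 3 H each → 6
  2 × C: 1 H each → 2
  1 × C: no H
  1 × C (aromatic): no H
  1 × N: 1 H
  1 × O: 1 H
  Total hydrogens = 23.
Molecular formula: C15H23NO

C15H23NO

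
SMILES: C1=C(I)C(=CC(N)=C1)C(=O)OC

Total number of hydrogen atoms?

Hydrogens are implicit in SMILES; fill each atom to its normal valence:
  3 × C (aromatic): 1 H each → 3
  3 × C (aromatic): no H
  2 × O: no H
  1 × C: 3 H
  1 × C: no H
  1 × I: no H
  1 × N: 2 H
  Total hydrogens = 8.

8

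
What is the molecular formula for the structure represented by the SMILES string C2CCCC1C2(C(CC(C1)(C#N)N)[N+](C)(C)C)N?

C14H27N4+

Heavy atoms from the SMILES: 14 C, 4 N.
Implicit hydrogens by atom environment:
  6 × C: 2 H each → 12
  3 × C: 3 H each → 9
  3 × C: no H
  2 × C: 1 H each → 2
  2 × N: 2 H each → 4
  1 × N: no H
  1 × N (charge +1): no H
  Total hydrogens = 27.
Net charge +1.
Molecular formula: C14H27N4+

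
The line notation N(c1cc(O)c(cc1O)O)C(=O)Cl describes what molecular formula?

Heavy atoms from the SMILES: 7 C, 1 Cl, 1 N, 4 O.
Implicit hydrogens by atom environment:
  4 × C (aromatic): no H
  3 × O: 1 H each → 3
  2 × C (aromatic): 1 H each → 2
  1 × C: no H
  1 × Cl: no H
  1 × N: 1 H
  1 × O: no H
  Total hydrogens = 6.
Molecular formula: C7H6ClNO4

C7H6ClNO4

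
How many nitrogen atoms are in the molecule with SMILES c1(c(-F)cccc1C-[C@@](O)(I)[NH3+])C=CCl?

The symbol for nitrogen appears 1 time in the SMILES.

1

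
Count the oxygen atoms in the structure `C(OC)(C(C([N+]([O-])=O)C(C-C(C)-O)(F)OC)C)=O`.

6

The symbol for oxygen appears 6 times in the SMILES.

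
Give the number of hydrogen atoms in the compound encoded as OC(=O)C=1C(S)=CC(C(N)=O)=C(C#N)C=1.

Hydrogens are implicit in SMILES; fill each atom to its normal valence:
  4 × C (aromatic): no H
  3 × C: no H
  2 × C (aromatic): 1 H each → 2
  2 × O: no H
  1 × N: 2 H
  1 × N: no H
  1 × O: 1 H
  1 × S: 1 H
  Total hydrogens = 6.

6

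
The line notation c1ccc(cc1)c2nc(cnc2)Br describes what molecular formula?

Heavy atoms from the SMILES: 1 Br, 10 C, 2 N.
Implicit hydrogens by atom environment:
  7 × C (aromatic): 1 H each → 7
  3 × C (aromatic): no H
  2 × N (aromatic): no H
  1 × Br: no H
  Total hydrogens = 7.
Molecular formula: C10H7BrN2

C10H7BrN2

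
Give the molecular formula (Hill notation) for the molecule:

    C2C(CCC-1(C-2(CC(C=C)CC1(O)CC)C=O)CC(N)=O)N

Heavy atoms from the SMILES: 17 C, 2 N, 3 O.
Implicit hydrogens by atom environment:
  8 × C: 2 H each → 16
  4 × C: 1 H each → 4
  4 × C: no H
  2 × N: 2 H each → 4
  2 × O: no H
  1 × C: 3 H
  1 × O: 1 H
  Total hydrogens = 28.
Molecular formula: C17H28N2O3

C17H28N2O3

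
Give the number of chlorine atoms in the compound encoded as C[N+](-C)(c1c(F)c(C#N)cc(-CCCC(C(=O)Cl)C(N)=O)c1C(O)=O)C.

1

The symbol for chlorine appears 1 time in the SMILES.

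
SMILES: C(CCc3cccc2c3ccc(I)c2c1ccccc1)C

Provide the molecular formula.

Heavy atoms from the SMILES: 20 C, 1 I.
Implicit hydrogens by atom environment:
  10 × C (aromatic): 1 H each → 10
  6 × C (aromatic): no H
  3 × C: 2 H each → 6
  1 × C: 3 H
  1 × I: no H
  Total hydrogens = 19.
Molecular formula: C20H19I

C20H19I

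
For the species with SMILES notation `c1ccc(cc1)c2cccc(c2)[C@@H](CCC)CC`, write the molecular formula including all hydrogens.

Heavy atoms from the SMILES: 18 C.
Implicit hydrogens by atom environment:
  9 × C (aromatic): 1 H each → 9
  3 × C: 2 H each → 6
  3 × C (aromatic): no H
  2 × C: 3 H each → 6
  1 × C: 1 H
  Total hydrogens = 22.
Molecular formula: C18H22

C18H22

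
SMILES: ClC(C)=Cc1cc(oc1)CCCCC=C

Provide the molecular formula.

C13H17ClO

Heavy atoms from the SMILES: 13 C, 1 Cl, 1 O.
Implicit hydrogens by atom environment:
  5 × C: 2 H each → 10
  2 × C (aromatic): 1 H each → 2
  2 × C: 1 H each → 2
  2 × C (aromatic): no H
  1 × C: 3 H
  1 × C: no H
  1 × Cl: no H
  1 × O (aromatic): no H
  Total hydrogens = 17.
Molecular formula: C13H17ClO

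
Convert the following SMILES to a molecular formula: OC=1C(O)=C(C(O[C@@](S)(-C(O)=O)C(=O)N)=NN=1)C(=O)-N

C8H8N4O7S

Heavy atoms from the SMILES: 8 C, 4 N, 7 O, 1 S.
Implicit hydrogens by atom environment:
  4 × C (aromatic): no H
  4 × C: no H
  4 × O: no H
  3 × O: 1 H each → 3
  2 × N: 2 H each → 4
  2 × N (aromatic): no H
  1 × S: 1 H
  Total hydrogens = 8.
Molecular formula: C8H8N4O7S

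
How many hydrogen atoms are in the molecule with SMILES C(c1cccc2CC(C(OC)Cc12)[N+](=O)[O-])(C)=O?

Hydrogens are implicit in SMILES; fill each atom to its normal valence:
  3 × C (aromatic): 1 H each → 3
  3 × C (aromatic): no H
  3 × O: no H
  2 × C: 3 H each → 6
  2 × C: 2 H each → 4
  2 × C: 1 H each → 2
  1 × C: no H
  1 × N (charge +1): no H
  1 × O (charge -1): no H
  Total hydrogens = 15.

15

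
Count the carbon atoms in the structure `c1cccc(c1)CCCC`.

10

The symbol for carbon appears 10 times in the SMILES. Lowercase c denotes aromatic carbon and counts toward C.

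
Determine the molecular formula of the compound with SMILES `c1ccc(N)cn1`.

Heavy atoms from the SMILES: 5 C, 2 N.
Implicit hydrogens by atom environment:
  4 × C (aromatic): 1 H each → 4
  1 × C (aromatic): no H
  1 × N: 2 H
  1 × N (aromatic): no H
  Total hydrogens = 6.
Molecular formula: C5H6N2

C5H6N2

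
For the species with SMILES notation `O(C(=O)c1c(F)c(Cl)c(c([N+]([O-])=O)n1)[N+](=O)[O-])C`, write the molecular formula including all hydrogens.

C7H3ClFN3O6

Heavy atoms from the SMILES: 7 C, 1 Cl, 1 F, 3 N, 6 O.
Implicit hydrogens by atom environment:
  5 × C (aromatic): no H
  4 × O: no H
  2 × N (charge +1): no H
  2 × O (charge -1): no H
  1 × C: 3 H
  1 × C: no H
  1 × Cl: no H
  1 × F: no H
  1 × N (aromatic): no H
  Total hydrogens = 3.
Molecular formula: C7H3ClFN3O6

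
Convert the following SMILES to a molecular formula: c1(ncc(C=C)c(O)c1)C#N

C8H6N2O

Heavy atoms from the SMILES: 8 C, 2 N, 1 O.
Implicit hydrogens by atom environment:
  3 × C (aromatic): no H
  2 × C (aromatic): 1 H each → 2
  1 × C: 2 H
  1 × C: 1 H
  1 × C: no H
  1 × N (aromatic): no H
  1 × N: no H
  1 × O: 1 H
  Total hydrogens = 6.
Molecular formula: C8H6N2O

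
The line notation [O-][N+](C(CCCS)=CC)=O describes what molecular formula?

C6H11NO2S

Heavy atoms from the SMILES: 6 C, 1 N, 2 O, 1 S.
Implicit hydrogens by atom environment:
  3 × C: 2 H each → 6
  1 × C: 3 H
  1 × C: 1 H
  1 × C: no H
  1 × N (charge +1): no H
  1 × O: no H
  1 × O (charge -1): no H
  1 × S: 1 H
  Total hydrogens = 11.
Molecular formula: C6H11NO2S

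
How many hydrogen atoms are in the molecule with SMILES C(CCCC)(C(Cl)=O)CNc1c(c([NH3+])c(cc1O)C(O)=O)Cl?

Hydrogens are implicit in SMILES; fill each atom to its normal valence:
  5 × C (aromatic): no H
  4 × C: 2 H each → 8
  2 × C: no H
  2 × Cl: no H
  2 × O: 1 H each → 2
  2 × O: no H
  1 × C: 3 H
  1 × C (aromatic): 1 H
  1 × C: 1 H
  1 × N (charge +1): 3 H
  1 × N: 1 H
  Total hydrogens = 19.

19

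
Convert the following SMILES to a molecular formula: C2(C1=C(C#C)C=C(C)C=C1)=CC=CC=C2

C15H12

Heavy atoms from the SMILES: 15 C.
Implicit hydrogens by atom environment:
  8 × C (aromatic): 1 H each → 8
  4 × C (aromatic): no H
  1 × C: 3 H
  1 × C: 1 H
  1 × C: no H
  Total hydrogens = 12.
Molecular formula: C15H12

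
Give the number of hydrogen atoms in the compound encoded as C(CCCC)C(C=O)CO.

Hydrogens are implicit in SMILES; fill each atom to its normal valence:
  5 × C: 2 H each → 10
  2 × C: 1 H each → 2
  1 × C: 3 H
  1 × O: 1 H
  1 × O: no H
  Total hydrogens = 16.

16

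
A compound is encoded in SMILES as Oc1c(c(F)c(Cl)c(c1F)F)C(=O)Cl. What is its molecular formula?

C7HCl2F3O2

Heavy atoms from the SMILES: 7 C, 2 Cl, 3 F, 2 O.
Implicit hydrogens by atom environment:
  6 × C (aromatic): no H
  3 × F: no H
  2 × Cl: no H
  1 × C: no H
  1 × O: 1 H
  1 × O: no H
  Total hydrogens = 1.
Molecular formula: C7HCl2F3O2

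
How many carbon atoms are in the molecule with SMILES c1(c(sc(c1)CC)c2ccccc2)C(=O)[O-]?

The symbol for carbon appears 13 times in the SMILES. Lowercase c denotes aromatic carbon and counts toward C.

13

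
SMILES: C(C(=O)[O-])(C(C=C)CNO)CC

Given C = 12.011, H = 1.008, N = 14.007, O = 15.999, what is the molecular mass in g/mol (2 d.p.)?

172.20

Molecular formula: C8H14NO3-.
M = 8×12.011 + 14×1.008 + 1×14.007 + 3×15.999 = 172.20 g/mol.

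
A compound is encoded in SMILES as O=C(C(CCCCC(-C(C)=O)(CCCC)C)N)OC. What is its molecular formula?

Heavy atoms from the SMILES: 15 C, 1 N, 3 O.
Implicit hydrogens by atom environment:
  7 × C: 2 H each → 14
  4 × C: 3 H each → 12
  3 × C: no H
  3 × O: no H
  1 × C: 1 H
  1 × N: 2 H
  Total hydrogens = 29.
Molecular formula: C15H29NO3

C15H29NO3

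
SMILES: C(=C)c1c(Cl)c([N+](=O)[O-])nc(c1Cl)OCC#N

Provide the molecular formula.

C9H5Cl2N3O3

Heavy atoms from the SMILES: 9 C, 2 Cl, 3 N, 3 O.
Implicit hydrogens by atom environment:
  5 × C (aromatic): no H
  2 × C: 2 H each → 4
  2 × Cl: no H
  2 × O: no H
  1 × C: 1 H
  1 × C: no H
  1 × N (aromatic): no H
  1 × N (charge +1): no H
  1 × N: no H
  1 × O (charge -1): no H
  Total hydrogens = 5.
Molecular formula: C9H5Cl2N3O3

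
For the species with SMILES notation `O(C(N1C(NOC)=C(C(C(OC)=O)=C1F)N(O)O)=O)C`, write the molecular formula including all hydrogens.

C9H12FN3O7

Heavy atoms from the SMILES: 9 C, 1 F, 3 N, 7 O.
Implicit hydrogens by atom environment:
  5 × O: no H
  4 × C (aromatic): no H
  3 × C: 3 H each → 9
  2 × C: no H
  2 × O: 1 H each → 2
  1 × F: no H
  1 × N: 1 H
  1 × N (aromatic): no H
  1 × N: no H
  Total hydrogens = 12.
Molecular formula: C9H12FN3O7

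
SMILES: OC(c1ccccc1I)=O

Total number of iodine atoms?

1

The symbol for iodine appears 1 time in the SMILES.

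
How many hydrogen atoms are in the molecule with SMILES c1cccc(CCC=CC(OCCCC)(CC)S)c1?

26

Hydrogens are implicit in SMILES; fill each atom to its normal valence:
  6 × C: 2 H each → 12
  5 × C (aromatic): 1 H each → 5
  2 × C: 3 H each → 6
  2 × C: 1 H each → 2
  1 × C: no H
  1 × C (aromatic): no H
  1 × O: no H
  1 × S: 1 H
  Total hydrogens = 26.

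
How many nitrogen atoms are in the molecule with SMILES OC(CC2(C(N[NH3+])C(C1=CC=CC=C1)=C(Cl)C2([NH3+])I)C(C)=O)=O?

The symbol for nitrogen appears 3 times in the SMILES.

3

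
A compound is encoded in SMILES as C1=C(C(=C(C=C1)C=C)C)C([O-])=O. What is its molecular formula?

C10H9O2-

Heavy atoms from the SMILES: 10 C, 2 O.
Implicit hydrogens by atom environment:
  3 × C (aromatic): 1 H each → 3
  3 × C (aromatic): no H
  1 × C: 3 H
  1 × C: 2 H
  1 × C: 1 H
  1 × C: no H
  1 × O: no H
  1 × O (charge -1): no H
  Total hydrogens = 9.
Net charge -1.
Molecular formula: C10H9O2-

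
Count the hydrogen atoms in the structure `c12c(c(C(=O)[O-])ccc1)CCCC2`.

11

Hydrogens are implicit in SMILES; fill each atom to its normal valence:
  4 × C: 2 H each → 8
  3 × C (aromatic): 1 H each → 3
  3 × C (aromatic): no H
  1 × C: no H
  1 × O: no H
  1 × O (charge -1): no H
  Total hydrogens = 11.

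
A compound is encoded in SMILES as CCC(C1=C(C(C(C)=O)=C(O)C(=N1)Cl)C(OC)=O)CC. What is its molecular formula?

Heavy atoms from the SMILES: 14 C, 1 Cl, 1 N, 4 O.
Implicit hydrogens by atom environment:
  5 × C (aromatic): no H
  4 × C: 3 H each → 12
  3 × O: no H
  2 × C: 2 H each → 4
  2 × C: no H
  1 × C: 1 H
  1 × Cl: no H
  1 × N (aromatic): no H
  1 × O: 1 H
  Total hydrogens = 18.
Molecular formula: C14H18ClNO4

C14H18ClNO4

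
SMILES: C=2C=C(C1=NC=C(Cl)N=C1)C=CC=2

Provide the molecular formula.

C10H7ClN2

Heavy atoms from the SMILES: 10 C, 1 Cl, 2 N.
Implicit hydrogens by atom environment:
  7 × C (aromatic): 1 H each → 7
  3 × C (aromatic): no H
  2 × N (aromatic): no H
  1 × Cl: no H
  Total hydrogens = 7.
Molecular formula: C10H7ClN2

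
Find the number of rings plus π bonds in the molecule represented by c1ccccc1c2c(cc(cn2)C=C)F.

Molecular formula from the SMILES: C13H10FN.
DoU = (2C + 2 + N − H − X)/2 = (2·13 + 2 + 1 − 10 − 1)/2 = 18/2 = 9.
(Structurally: 2 ring(s) + 7 π bond(s) = 9.)

9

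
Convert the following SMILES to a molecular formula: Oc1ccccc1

C6H6O

Heavy atoms from the SMILES: 6 C, 1 O.
Implicit hydrogens by atom environment:
  5 × C (aromatic): 1 H each → 5
  1 × C (aromatic): no H
  1 × O: 1 H
  Total hydrogens = 6.
Molecular formula: C6H6O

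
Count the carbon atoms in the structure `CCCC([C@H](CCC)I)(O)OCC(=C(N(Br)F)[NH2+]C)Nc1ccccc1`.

The symbol for carbon appears 18 times in the SMILES. Lowercase c denotes aromatic carbon and counts toward C.

18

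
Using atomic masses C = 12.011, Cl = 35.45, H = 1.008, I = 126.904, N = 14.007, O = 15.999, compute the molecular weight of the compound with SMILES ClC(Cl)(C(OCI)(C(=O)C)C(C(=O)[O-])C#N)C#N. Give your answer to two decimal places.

Molecular formula: C9H6Cl2IN2O4-.
M = 9×12.011 + 2×35.45 + 6×1.008 + 1×126.904 + 2×14.007 + 4×15.999 = 403.96 g/mol.

403.96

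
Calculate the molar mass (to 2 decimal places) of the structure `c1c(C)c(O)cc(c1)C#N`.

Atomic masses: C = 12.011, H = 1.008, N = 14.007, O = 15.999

Molecular formula: C8H7NO.
M = 8×12.011 + 7×1.008 + 1×14.007 + 1×15.999 = 133.15 g/mol.

133.15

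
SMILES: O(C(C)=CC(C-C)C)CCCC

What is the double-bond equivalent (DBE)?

Molecular formula from the SMILES: C11H22O.
DoU = (2C + 2 + N − H − X)/2 = (2·11 + 2 + 0 − 22 − 0)/2 = 2/2 = 1.
(Structurally: 0 ring(s) + 1 π bond(s) = 1.)

1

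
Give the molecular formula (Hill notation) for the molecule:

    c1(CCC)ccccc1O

C9H12O

Heavy atoms from the SMILES: 9 C, 1 O.
Implicit hydrogens by atom environment:
  4 × C (aromatic): 1 H each → 4
  2 × C: 2 H each → 4
  2 × C (aromatic): no H
  1 × C: 3 H
  1 × O: 1 H
  Total hydrogens = 12.
Molecular formula: C9H12O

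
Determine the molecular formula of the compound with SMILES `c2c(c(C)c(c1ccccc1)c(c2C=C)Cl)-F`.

C15H12ClF

Heavy atoms from the SMILES: 15 C, 1 Cl, 1 F.
Implicit hydrogens by atom environment:
  6 × C (aromatic): 1 H each → 6
  6 × C (aromatic): no H
  1 × C: 3 H
  1 × C: 2 H
  1 × C: 1 H
  1 × Cl: no H
  1 × F: no H
  Total hydrogens = 12.
Molecular formula: C15H12ClF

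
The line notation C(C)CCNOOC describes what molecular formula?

Heavy atoms from the SMILES: 5 C, 1 N, 2 O.
Implicit hydrogens by atom environment:
  3 × C: 2 H each → 6
  2 × C: 3 H each → 6
  2 × O: no H
  1 × N: 1 H
  Total hydrogens = 13.
Molecular formula: C5H13NO2

C5H13NO2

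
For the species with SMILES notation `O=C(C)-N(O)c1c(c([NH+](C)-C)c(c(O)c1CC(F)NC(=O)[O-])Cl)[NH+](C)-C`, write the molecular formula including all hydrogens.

C15H23ClFN4O5+

Heavy atoms from the SMILES: 15 C, 1 Cl, 1 F, 4 N, 5 O.
Implicit hydrogens by atom environment:
  6 × C (aromatic): no H
  5 × C: 3 H each → 15
  2 × C: no H
  2 × N (charge +1): 1 H each → 2
  2 × O: 1 H each → 2
  2 × O: no H
  1 × C: 2 H
  1 × C: 1 H
  1 × Cl: no H
  1 × F: no H
  1 × N: 1 H
  1 × N: no H
  1 × O (charge -1): no H
  Total hydrogens = 23.
Net charge +1.
Molecular formula: C15H23ClFN4O5+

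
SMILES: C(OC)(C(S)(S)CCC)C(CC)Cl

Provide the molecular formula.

Heavy atoms from the SMILES: 9 C, 1 Cl, 1 O, 2 S.
Implicit hydrogens by atom environment:
  3 × C: 3 H each → 9
  3 × C: 2 H each → 6
  2 × C: 1 H each → 2
  2 × S: 1 H each → 2
  1 × C: no H
  1 × Cl: no H
  1 × O: no H
  Total hydrogens = 19.
Molecular formula: C9H19ClOS2

C9H19ClOS2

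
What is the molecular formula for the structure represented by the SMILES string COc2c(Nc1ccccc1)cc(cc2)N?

C13H14N2O

Heavy atoms from the SMILES: 13 C, 2 N, 1 O.
Implicit hydrogens by atom environment:
  8 × C (aromatic): 1 H each → 8
  4 × C (aromatic): no H
  1 × C: 3 H
  1 × N: 2 H
  1 × N: 1 H
  1 × O: no H
  Total hydrogens = 14.
Molecular formula: C13H14N2O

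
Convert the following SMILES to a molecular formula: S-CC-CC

Heavy atoms from the SMILES: 4 C, 1 S.
Implicit hydrogens by atom environment:
  3 × C: 2 H each → 6
  1 × C: 3 H
  1 × S: 1 H
  Total hydrogens = 10.
Molecular formula: C4H10S

C4H10S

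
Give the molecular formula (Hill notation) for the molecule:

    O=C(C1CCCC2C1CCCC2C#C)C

Heavy atoms from the SMILES: 14 C, 1 O.
Implicit hydrogens by atom environment:
  6 × C: 2 H each → 12
  5 × C: 1 H each → 5
  2 × C: no H
  1 × C: 3 H
  1 × O: no H
  Total hydrogens = 20.
Molecular formula: C14H20O

C14H20O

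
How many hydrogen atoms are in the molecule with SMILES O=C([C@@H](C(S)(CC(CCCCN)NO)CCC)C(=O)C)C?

Hydrogens are implicit in SMILES; fill each atom to its normal valence:
  7 × C: 2 H each → 14
  3 × C: 3 H each → 9
  3 × C: no H
  2 × C: 1 H each → 2
  2 × O: no H
  1 × N: 2 H
  1 × N: 1 H
  1 × O: 1 H
  1 × S: 1 H
  Total hydrogens = 30.

30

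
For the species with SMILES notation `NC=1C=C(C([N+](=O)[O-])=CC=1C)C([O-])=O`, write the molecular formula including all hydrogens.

Heavy atoms from the SMILES: 8 C, 2 N, 4 O.
Implicit hydrogens by atom environment:
  4 × C (aromatic): no H
  2 × C (aromatic): 1 H each → 2
  2 × O: no H
  2 × O (charge -1): no H
  1 × C: 3 H
  1 × C: no H
  1 × N: 2 H
  1 × N (charge +1): no H
  Total hydrogens = 7.
Net charge -1.
Molecular formula: C8H7N2O4-

C8H7N2O4-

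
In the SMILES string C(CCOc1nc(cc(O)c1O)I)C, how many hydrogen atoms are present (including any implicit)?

12

Hydrogens are implicit in SMILES; fill each atom to its normal valence:
  4 × C (aromatic): no H
  3 × C: 2 H each → 6
  2 × O: 1 H each → 2
  1 × C: 3 H
  1 × C (aromatic): 1 H
  1 × I: no H
  1 × N (aromatic): no H
  1 × O: no H
  Total hydrogens = 12.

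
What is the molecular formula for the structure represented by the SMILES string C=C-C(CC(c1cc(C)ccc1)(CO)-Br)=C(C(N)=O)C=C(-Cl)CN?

C18H22BrClN2O2

Heavy atoms from the SMILES: 1 Br, 18 C, 1 Cl, 2 N, 2 O.
Implicit hydrogens by atom environment:
  5 × C: no H
  4 × C: 2 H each → 8
  4 × C (aromatic): 1 H each → 4
  2 × C: 1 H each → 2
  2 × C (aromatic): no H
  2 × N: 2 H each → 4
  1 × Br: no H
  1 × C: 3 H
  1 × Cl: no H
  1 × O: 1 H
  1 × O: no H
  Total hydrogens = 22.
Molecular formula: C18H22BrClN2O2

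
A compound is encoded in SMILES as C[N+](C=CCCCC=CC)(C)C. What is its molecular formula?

C11H22N+

Heavy atoms from the SMILES: 11 C, 1 N.
Implicit hydrogens by atom environment:
  4 × C: 3 H each → 12
  4 × C: 1 H each → 4
  3 × C: 2 H each → 6
  1 × N (charge +1): no H
  Total hydrogens = 22.
Net charge +1.
Molecular formula: C11H22N+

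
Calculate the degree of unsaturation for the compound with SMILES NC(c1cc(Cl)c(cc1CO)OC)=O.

5

Molecular formula from the SMILES: C9H10ClNO3.
DoU = (2C + 2 + N − H − X)/2 = (2·9 + 2 + 1 − 10 − 1)/2 = 10/2 = 5.
(Structurally: 1 ring(s) + 4 π bond(s) = 5.)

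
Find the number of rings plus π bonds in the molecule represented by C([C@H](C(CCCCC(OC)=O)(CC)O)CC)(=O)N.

Molecular formula from the SMILES: C13H25NO4.
DoU = (2C + 2 + N − H − X)/2 = (2·13 + 2 + 1 − 25 − 0)/2 = 4/2 = 2.
(Structurally: 0 ring(s) + 2 π bond(s) = 2.)

2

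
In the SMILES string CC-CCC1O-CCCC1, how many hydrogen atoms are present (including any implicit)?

18

Hydrogens are implicit in SMILES; fill each atom to its normal valence:
  7 × C: 2 H each → 14
  1 × C: 3 H
  1 × C: 1 H
  1 × O: no H
  Total hydrogens = 18.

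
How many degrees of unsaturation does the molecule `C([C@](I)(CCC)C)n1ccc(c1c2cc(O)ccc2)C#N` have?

Molecular formula from the SMILES: C17H19IN2O.
DoU = (2C + 2 + N − H − X)/2 = (2·17 + 2 + 2 − 19 − 1)/2 = 18/2 = 9.
(Structurally: 2 ring(s) + 7 π bond(s) = 9.)

9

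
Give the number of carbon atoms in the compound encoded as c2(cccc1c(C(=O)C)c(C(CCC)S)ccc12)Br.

The symbol for carbon appears 16 times in the SMILES. Lowercase c denotes aromatic carbon and counts toward C.

16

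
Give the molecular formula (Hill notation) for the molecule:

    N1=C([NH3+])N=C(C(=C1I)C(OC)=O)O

Heavy atoms from the SMILES: 6 C, 1 I, 3 N, 3 O.
Implicit hydrogens by atom environment:
  4 × C (aromatic): no H
  2 × N (aromatic): no H
  2 × O: no H
  1 × C: 3 H
  1 × C: no H
  1 × I: no H
  1 × N (charge +1): 3 H
  1 × O: 1 H
  Total hydrogens = 7.
Net charge +1.
Molecular formula: C6H7IN3O3+

C6H7IN3O3+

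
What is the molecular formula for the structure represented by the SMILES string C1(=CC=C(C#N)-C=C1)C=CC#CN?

C11H8N2

Heavy atoms from the SMILES: 11 C, 2 N.
Implicit hydrogens by atom environment:
  4 × C (aromatic): 1 H each → 4
  3 × C: no H
  2 × C: 1 H each → 2
  2 × C (aromatic): no H
  1 × N: 2 H
  1 × N: no H
  Total hydrogens = 8.
Molecular formula: C11H8N2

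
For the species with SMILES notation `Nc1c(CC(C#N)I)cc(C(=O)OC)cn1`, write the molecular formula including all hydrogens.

C10H10IN3O2

Heavy atoms from the SMILES: 10 C, 1 I, 3 N, 2 O.
Implicit hydrogens by atom environment:
  3 × C (aromatic): no H
  2 × C (aromatic): 1 H each → 2
  2 × C: no H
  2 × O: no H
  1 × C: 3 H
  1 × C: 2 H
  1 × C: 1 H
  1 × I: no H
  1 × N: 2 H
  1 × N (aromatic): no H
  1 × N: no H
  Total hydrogens = 10.
Molecular formula: C10H10IN3O2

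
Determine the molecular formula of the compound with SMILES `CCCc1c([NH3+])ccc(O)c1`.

C9H14NO+

Heavy atoms from the SMILES: 9 C, 1 N, 1 O.
Implicit hydrogens by atom environment:
  3 × C (aromatic): 1 H each → 3
  3 × C (aromatic): no H
  2 × C: 2 H each → 4
  1 × C: 3 H
  1 × N (charge +1): 3 H
  1 × O: 1 H
  Total hydrogens = 14.
Net charge +1.
Molecular formula: C9H14NO+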